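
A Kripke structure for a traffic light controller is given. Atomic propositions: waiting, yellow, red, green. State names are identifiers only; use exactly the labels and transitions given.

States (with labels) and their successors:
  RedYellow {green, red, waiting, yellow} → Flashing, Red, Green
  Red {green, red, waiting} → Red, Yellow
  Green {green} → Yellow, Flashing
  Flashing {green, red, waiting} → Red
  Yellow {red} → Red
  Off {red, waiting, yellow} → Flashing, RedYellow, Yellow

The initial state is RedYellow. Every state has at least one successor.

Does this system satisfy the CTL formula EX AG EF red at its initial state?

States satisfying AG EF red: {RedYellow, Red, Green, Flashing, Yellow, Off}.
States satisfying EX AG EF red: {RedYellow, Red, Green, Flashing, Yellow, Off}.
RedYellow ∈ Sat(EX AG EF red).

Satisfied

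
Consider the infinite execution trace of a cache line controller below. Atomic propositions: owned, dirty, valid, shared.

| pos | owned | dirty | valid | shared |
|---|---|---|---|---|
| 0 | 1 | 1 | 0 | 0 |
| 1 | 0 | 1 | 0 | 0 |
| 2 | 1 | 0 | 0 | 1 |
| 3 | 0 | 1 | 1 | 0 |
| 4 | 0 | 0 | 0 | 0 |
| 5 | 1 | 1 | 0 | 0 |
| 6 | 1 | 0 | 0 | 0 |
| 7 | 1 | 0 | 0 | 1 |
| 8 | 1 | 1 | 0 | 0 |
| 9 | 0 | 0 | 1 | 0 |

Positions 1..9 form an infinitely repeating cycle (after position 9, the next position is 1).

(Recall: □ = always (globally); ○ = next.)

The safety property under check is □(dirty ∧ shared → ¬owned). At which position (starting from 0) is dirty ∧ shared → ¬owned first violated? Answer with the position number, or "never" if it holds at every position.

dirty ∧ shared → ¬owned holds at every position 0..9, and those are all the positions the trace ever visits, so the invariant □(dirty ∧ shared → ¬owned) is never violated.

never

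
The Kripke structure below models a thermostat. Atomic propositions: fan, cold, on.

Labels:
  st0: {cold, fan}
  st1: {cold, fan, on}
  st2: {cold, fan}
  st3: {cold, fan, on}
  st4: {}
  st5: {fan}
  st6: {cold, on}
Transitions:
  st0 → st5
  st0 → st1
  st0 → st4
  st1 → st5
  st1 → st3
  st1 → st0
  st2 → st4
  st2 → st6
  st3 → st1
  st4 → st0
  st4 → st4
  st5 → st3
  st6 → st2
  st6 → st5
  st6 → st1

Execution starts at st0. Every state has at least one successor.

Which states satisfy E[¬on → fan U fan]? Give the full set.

States satisfying ¬on → fan: {st0, st1, st2, st3, st5, st6}.
States satisfying fan: {st0, st1, st2, st3, st5}.
States satisfying E[¬on → fan U fan]: {st0, st1, st2, st3, st5, st6}.

{st0, st1, st2, st3, st5, st6}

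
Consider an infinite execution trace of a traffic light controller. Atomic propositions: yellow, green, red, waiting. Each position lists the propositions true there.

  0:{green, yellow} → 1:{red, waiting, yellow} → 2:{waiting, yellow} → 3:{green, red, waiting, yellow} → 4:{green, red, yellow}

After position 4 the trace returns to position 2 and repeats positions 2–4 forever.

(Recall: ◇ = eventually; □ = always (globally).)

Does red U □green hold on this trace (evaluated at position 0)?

Walking from position 0: at position 0, □green has not yet held and red fails, so red U □green is false.

No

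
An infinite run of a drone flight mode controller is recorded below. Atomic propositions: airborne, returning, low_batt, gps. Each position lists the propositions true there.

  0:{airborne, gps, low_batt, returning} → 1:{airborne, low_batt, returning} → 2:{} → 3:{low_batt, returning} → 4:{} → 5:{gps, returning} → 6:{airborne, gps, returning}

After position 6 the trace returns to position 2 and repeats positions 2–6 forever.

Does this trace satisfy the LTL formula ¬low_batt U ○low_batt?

Holds

Walking from position 0: ○low_batt first holds at position 0, and ¬low_batt holds at every earlier position along the way, so ¬low_batt U ○low_batt holds.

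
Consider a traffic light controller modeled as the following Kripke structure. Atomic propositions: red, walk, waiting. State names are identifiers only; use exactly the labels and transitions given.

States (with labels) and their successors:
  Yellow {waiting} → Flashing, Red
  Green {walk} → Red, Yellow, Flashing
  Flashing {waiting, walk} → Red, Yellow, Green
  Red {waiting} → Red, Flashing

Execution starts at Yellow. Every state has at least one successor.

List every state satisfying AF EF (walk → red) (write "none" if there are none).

States satisfying EF (walk → red): {Yellow, Green, Flashing, Red}.
States satisfying AF EF (walk → red): {Yellow, Green, Flashing, Red}.

{Yellow, Green, Flashing, Red}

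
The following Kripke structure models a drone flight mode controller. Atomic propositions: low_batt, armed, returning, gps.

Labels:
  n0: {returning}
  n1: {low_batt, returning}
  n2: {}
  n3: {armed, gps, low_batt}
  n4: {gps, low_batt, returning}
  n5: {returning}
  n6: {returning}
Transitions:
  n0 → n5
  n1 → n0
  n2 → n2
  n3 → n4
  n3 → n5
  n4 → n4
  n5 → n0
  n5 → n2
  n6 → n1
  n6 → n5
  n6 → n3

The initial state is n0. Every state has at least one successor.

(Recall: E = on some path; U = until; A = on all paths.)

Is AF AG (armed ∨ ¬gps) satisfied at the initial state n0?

States satisfying AG (armed ∨ ¬gps): {n0, n1, n2, n5}.
States satisfying AF AG (armed ∨ ¬gps): {n0, n1, n2, n5}.
n0 ∈ Sat(AF AG (armed ∨ ¬gps)).

Yes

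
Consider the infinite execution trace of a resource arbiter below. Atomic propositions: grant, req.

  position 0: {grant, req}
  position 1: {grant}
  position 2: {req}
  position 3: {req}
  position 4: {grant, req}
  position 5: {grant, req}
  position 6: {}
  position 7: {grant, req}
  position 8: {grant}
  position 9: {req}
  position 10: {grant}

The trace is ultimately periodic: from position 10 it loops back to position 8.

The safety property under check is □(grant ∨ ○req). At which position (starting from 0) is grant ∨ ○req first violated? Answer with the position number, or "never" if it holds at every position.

9

Check grant ∨ ○req at each position in order: 0 ✓, 1 ✓, 2 ✓, 3 ✓, 4 ✓, 5 ✓, 6 ✓, 7 ✓, 8 ✓.
At position 9 the labels are {req} and the next position 10 has {grant}, so grant ∨ ○req is false there. This is the first violation.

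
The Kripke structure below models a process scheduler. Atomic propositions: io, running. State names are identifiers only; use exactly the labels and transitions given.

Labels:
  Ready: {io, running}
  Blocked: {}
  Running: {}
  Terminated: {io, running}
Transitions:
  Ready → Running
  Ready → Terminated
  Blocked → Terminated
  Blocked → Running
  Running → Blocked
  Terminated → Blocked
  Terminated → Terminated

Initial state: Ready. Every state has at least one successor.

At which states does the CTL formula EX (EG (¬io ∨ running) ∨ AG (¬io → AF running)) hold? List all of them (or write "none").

States satisfying EG (¬io ∨ running) ∨ AG (¬io → AF running): {Ready, Blocked, Running, Terminated}.
States satisfying EX (EG (¬io ∨ running) ∨ AG (¬io → AF running)): {Ready, Blocked, Running, Terminated}.

{Ready, Blocked, Running, Terminated}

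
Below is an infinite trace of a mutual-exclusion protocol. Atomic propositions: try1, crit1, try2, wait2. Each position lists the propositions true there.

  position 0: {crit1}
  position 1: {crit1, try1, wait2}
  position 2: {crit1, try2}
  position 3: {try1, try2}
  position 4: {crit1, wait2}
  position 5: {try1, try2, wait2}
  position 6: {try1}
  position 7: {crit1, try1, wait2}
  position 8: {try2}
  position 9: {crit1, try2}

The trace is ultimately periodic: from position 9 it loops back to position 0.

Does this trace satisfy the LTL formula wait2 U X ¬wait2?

Walking from position 0: at position 0, X ¬wait2 has not yet held and wait2 fails, so wait2 U X ¬wait2 is false.

No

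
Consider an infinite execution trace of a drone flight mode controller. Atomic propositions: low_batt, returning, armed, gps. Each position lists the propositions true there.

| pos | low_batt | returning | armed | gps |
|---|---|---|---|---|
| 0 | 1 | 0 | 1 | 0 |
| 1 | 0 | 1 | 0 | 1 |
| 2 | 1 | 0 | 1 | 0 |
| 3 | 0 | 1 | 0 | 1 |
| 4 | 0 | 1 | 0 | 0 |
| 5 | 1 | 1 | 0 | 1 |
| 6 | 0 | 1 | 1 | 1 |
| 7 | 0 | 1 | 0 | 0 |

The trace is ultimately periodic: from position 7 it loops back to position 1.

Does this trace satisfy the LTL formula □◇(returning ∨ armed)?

◇(returning ∨ armed) holds at every position 0..7, and those are all positions ever visited, so □◇(returning ∨ armed) holds.

Satisfied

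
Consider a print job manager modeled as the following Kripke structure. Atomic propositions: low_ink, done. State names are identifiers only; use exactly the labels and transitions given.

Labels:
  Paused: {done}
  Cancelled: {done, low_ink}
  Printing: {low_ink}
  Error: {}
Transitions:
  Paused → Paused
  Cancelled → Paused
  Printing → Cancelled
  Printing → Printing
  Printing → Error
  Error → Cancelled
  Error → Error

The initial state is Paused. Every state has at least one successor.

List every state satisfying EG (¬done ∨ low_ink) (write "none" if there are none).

States satisfying ¬done ∨ low_ink: {Cancelled, Printing, Error}.
States satisfying EG (¬done ∨ low_ink): {Printing, Error}.

{Printing, Error}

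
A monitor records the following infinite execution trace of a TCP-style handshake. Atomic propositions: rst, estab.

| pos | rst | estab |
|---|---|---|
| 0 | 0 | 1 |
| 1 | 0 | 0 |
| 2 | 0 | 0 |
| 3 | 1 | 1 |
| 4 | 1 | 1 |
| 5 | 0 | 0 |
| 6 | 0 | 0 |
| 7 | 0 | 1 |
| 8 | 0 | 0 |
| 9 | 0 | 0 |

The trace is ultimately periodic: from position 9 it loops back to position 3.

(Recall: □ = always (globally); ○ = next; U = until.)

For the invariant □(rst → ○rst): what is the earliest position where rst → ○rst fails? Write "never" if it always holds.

Check rst → ○rst at each position in order: 0 ✓, 1 ✓, 2 ✓, 3 ✓.
At position 4 the labels are {estab, rst} and the next position 5 has {}, so rst → ○rst is false there. This is the first violation.

4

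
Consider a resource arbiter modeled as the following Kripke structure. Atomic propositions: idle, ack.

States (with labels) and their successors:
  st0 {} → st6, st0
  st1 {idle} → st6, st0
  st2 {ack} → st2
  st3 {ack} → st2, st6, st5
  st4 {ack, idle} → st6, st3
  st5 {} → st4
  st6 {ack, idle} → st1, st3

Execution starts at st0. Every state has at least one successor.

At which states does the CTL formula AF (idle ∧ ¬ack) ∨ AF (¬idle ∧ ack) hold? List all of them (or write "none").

States satisfying idle ∧ ¬ack: {st1}.
States satisfying AF (idle ∧ ¬ack): {st1}.
States satisfying ¬idle ∧ ack: {st2, st3}.
States satisfying AF (¬idle ∧ ack): {st2, st3}.
States satisfying AF (idle ∧ ¬ack) ∨ AF (¬idle ∧ ack): {st1, st2, st3}.

{st1, st2, st3}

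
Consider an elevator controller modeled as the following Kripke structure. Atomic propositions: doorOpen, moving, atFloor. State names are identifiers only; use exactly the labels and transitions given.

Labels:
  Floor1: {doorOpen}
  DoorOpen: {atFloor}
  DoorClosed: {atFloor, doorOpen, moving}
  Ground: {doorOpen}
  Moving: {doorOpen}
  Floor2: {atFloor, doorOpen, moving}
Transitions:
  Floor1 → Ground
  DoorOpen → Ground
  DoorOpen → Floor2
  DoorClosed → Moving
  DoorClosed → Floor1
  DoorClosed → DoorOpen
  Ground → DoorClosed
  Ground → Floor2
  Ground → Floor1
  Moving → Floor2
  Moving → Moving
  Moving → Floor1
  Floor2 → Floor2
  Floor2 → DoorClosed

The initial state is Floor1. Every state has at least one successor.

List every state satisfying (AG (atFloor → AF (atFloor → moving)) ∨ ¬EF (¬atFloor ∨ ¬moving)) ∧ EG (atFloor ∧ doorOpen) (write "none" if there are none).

States satisfying atFloor → AF (atFloor → moving): {Floor1, DoorOpen, DoorClosed, Ground, Moving, Floor2}.
States satisfying AG (atFloor → AF (atFloor → moving)): {Floor1, DoorOpen, DoorClosed, Ground, Moving, Floor2}.
States satisfying ¬atFloor ∨ ¬moving: {Floor1, DoorOpen, Ground, Moving}.
States satisfying EF (¬atFloor ∨ ¬moving): {Floor1, DoorOpen, DoorClosed, Ground, Moving, Floor2}.
States satisfying ¬EF (¬atFloor ∨ ¬moving): ∅.
States satisfying atFloor ∧ doorOpen: {DoorClosed, Floor2}.
States satisfying EG (atFloor ∧ doorOpen): {Floor2}.
States satisfying (AG (atFloor → AF (atFloor → moving)) ∨ ¬EF (¬atFloor ∨ ¬moving)) ∧ EG (atFloor ∧ doorOpen): {Floor2}.

{Floor2}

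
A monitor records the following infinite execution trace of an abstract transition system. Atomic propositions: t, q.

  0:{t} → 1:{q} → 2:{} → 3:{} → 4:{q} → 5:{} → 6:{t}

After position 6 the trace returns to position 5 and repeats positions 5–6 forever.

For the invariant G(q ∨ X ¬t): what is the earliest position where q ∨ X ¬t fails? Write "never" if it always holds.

5

Check q ∨ X ¬t at each position in order: 0 ✓, 1 ✓, 2 ✓, 3 ✓, 4 ✓.
At position 5 the labels are {} and the next position 6 has {t}, so q ∨ X ¬t is false there. This is the first violation.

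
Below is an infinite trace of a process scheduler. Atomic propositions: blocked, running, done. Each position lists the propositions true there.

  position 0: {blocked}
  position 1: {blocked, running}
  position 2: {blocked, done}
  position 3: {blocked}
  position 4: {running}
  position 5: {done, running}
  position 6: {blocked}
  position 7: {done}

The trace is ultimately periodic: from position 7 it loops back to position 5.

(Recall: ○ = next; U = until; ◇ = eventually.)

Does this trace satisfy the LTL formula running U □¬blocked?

Walking from position 0: at position 0, □¬blocked has not yet held and running fails, so running U □¬blocked is false.

No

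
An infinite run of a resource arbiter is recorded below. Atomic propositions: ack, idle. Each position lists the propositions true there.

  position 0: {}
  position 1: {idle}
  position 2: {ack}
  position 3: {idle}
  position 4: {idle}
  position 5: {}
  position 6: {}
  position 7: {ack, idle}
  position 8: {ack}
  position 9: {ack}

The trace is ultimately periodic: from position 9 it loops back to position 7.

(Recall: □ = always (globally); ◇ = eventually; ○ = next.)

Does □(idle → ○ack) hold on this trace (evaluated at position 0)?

idle → ○ack must hold at every position from 0 onward. It fails at position 3, so □(idle → ○ack) is false.
Positions where idle holds: 1, 3, 4, 7.
Check ○ack at each: 1→ok, 3→fails, 4→fails, 7→ok.

Does not hold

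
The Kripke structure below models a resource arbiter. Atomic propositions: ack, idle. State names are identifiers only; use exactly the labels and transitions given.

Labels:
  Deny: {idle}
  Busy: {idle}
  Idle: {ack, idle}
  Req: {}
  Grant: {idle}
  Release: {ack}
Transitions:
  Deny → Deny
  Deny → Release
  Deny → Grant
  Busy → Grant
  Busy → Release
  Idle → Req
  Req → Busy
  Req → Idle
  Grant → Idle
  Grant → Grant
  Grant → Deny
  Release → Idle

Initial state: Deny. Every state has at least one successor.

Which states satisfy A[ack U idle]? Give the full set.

{Deny, Busy, Idle, Grant, Release}

States satisfying ack: {Idle, Release}.
States satisfying idle: {Deny, Busy, Idle, Grant}.
States satisfying A[ack U idle]: {Deny, Busy, Idle, Grant, Release}.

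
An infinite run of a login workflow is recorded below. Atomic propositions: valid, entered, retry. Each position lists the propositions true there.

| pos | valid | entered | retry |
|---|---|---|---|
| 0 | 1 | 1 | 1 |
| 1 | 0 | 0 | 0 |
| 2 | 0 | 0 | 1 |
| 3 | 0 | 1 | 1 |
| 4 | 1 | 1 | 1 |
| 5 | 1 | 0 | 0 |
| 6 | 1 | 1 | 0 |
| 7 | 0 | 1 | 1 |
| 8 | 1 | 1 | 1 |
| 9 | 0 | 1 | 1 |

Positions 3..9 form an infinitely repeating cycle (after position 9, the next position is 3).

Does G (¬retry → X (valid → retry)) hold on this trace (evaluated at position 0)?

¬retry → X (valid → retry) must hold at every position from 0 onward. It fails at position 5, so G (¬retry → X (valid → retry)) is false.
Positions where ¬retry holds: 1, 5, 6.
Check X (valid → retry) at each: 1→ok, 5→fails, 6→ok.

Violated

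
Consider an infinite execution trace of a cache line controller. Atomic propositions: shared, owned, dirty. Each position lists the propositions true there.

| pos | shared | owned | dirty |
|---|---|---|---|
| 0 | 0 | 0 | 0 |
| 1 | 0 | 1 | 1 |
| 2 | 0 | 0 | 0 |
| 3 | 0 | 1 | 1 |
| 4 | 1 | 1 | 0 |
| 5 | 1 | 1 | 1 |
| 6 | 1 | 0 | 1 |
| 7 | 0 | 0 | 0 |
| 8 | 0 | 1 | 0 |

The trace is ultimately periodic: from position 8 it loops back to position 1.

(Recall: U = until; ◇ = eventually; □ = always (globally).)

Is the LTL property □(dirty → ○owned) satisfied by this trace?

No

dirty → ○owned must hold at every position from 0 onward. It fails at position 1, so □(dirty → ○owned) is false.
Positions where dirty holds: 1, 3, 5, 6.
Check ○owned at each: 1→fails, 3→ok, 5→fails, 6→fails.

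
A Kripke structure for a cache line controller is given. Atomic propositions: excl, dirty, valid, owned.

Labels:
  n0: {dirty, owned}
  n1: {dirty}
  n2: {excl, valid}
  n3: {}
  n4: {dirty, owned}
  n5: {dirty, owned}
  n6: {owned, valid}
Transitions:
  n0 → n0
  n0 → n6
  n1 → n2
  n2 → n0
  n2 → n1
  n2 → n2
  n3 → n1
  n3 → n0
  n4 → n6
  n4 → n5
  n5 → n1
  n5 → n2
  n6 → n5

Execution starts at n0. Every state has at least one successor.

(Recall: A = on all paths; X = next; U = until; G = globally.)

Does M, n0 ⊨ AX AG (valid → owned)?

Does not hold

States satisfying AG (valid → owned): ∅.
States satisfying AX AG (valid → owned): ∅.
n0 ∉ Sat(AX AG (valid → owned)).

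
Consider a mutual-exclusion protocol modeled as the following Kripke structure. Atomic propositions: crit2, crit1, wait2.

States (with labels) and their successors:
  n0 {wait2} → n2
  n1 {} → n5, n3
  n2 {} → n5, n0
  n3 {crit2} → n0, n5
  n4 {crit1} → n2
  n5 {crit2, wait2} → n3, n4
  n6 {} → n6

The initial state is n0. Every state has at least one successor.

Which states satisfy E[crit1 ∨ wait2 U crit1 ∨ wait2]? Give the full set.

{n0, n4, n5}

States satisfying crit1 ∨ wait2: {n0, n4, n5}.
States satisfying E[crit1 ∨ wait2 U crit1 ∨ wait2]: {n0, n4, n5}.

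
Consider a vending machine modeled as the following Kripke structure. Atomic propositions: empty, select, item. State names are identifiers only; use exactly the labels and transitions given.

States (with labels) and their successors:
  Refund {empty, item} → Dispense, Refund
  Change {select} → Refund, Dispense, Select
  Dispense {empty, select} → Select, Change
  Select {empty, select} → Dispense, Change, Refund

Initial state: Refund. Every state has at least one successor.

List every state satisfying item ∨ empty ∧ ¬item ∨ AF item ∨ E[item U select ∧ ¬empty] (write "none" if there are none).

States satisfying ¬item: {Change, Dispense, Select}.
States satisfying empty ∧ ¬item: {Dispense, Select}.
States satisfying item ∨ empty ∧ ¬item: {Refund, Dispense, Select}.
States satisfying item: {Refund}.
States satisfying AF item: {Refund}.
States satisfying item ∨ empty ∧ ¬item ∨ AF item: {Refund, Dispense, Select}.
States satisfying select ∧ ¬empty: {Change}.
States satisfying E[item U select ∧ ¬empty]: {Change}.
States satisfying item ∨ empty ∧ ¬item ∨ AF item ∨ E[item U select ∧ ¬empty]: {Refund, Change, Dispense, Select}.

{Refund, Change, Dispense, Select}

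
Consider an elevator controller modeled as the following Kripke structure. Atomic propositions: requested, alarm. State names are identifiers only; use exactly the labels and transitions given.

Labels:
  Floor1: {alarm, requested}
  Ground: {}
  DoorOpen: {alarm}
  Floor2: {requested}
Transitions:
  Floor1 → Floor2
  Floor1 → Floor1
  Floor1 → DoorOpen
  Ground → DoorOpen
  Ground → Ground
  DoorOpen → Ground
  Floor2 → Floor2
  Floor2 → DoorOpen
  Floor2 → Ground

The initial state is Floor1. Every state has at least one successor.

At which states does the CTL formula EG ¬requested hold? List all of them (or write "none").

{Ground, DoorOpen}

States satisfying ¬requested: {Ground, DoorOpen}.
States satisfying EG ¬requested: {Ground, DoorOpen}.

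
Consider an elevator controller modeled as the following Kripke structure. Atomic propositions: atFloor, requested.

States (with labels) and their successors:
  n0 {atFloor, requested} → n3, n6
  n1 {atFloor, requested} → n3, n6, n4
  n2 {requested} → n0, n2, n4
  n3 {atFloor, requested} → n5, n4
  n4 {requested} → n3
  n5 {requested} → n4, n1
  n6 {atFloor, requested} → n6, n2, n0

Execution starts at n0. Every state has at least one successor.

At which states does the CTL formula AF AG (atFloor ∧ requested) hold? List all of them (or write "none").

none

States satisfying AG (atFloor ∧ requested): ∅.
States satisfying AF AG (atFloor ∧ requested): ∅.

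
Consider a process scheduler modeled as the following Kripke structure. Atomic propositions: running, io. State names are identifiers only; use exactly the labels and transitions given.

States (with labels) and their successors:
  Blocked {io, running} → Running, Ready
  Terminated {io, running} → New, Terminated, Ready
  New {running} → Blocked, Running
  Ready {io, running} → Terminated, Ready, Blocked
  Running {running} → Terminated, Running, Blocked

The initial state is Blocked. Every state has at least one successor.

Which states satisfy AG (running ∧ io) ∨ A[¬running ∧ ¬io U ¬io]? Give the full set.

States satisfying running ∧ io: {Blocked, Terminated, Ready}.
States satisfying AG (running ∧ io): ∅.
States satisfying ¬running ∧ ¬io: ∅.
States satisfying ¬io: {New, Running}.
States satisfying A[¬running ∧ ¬io U ¬io]: {New, Running}.
States satisfying AG (running ∧ io) ∨ A[¬running ∧ ¬io U ¬io]: {New, Running}.

{New, Running}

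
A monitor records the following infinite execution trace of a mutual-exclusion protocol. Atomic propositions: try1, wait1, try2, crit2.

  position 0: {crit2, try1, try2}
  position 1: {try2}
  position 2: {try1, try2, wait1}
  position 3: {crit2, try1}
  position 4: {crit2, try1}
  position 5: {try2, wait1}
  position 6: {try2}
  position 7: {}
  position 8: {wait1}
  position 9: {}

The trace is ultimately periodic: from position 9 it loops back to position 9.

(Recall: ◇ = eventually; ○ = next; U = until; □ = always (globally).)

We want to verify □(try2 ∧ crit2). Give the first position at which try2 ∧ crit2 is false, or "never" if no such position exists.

1

Check try2 ∧ crit2 at each position in order: 0 ✓.
At position 1 the labels are {try2}, so try2 ∧ crit2 is false there. This is the first violation.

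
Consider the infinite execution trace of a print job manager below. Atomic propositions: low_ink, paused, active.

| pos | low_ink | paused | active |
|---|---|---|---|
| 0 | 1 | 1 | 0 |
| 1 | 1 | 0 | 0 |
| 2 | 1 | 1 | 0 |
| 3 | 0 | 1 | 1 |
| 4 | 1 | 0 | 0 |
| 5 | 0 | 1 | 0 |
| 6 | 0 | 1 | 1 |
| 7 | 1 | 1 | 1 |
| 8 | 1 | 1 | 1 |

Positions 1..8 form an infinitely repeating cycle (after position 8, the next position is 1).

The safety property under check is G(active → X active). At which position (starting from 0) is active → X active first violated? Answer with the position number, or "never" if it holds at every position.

Check active → X active at each position in order: 0 ✓, 1 ✓, 2 ✓.
At position 3 the labels are {active, paused} and the next position 4 has {low_ink}, so active → X active is false there. This is the first violation.

3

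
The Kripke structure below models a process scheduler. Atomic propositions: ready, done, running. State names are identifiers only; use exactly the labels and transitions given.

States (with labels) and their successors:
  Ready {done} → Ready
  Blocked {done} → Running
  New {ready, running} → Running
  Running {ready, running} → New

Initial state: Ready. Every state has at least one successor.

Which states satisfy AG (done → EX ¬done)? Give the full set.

{Blocked, New, Running}

States satisfying done → EX ¬done: {Blocked, New, Running}.
States satisfying AG (done → EX ¬done): {Blocked, New, Running}.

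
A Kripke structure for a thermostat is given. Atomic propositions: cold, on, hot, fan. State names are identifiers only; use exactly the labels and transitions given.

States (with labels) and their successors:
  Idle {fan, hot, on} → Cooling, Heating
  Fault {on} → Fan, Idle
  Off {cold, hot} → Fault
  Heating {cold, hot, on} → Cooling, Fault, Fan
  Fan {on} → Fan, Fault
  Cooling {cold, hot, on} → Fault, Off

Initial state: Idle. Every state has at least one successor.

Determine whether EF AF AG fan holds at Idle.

States satisfying AF AG fan: ∅.
States satisfying EF AF AG fan: ∅.
No suitable path/successor from Idle witnesses the formula.
Idle ∉ Sat(EF AF AG fan).

Does not hold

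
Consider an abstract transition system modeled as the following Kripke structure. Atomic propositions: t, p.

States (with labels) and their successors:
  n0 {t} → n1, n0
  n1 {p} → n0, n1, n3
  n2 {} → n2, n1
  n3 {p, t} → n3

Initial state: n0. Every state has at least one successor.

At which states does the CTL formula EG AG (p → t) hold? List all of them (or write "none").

States satisfying AG (p → t): {n3}.
States satisfying EG AG (p → t): {n3}.

{n3}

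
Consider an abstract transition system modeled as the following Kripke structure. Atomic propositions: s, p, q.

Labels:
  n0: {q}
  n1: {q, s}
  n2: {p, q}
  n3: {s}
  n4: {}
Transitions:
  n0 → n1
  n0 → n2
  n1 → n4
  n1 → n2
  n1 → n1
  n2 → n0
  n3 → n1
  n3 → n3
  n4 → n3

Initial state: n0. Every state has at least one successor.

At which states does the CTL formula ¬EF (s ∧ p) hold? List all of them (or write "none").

{n0, n1, n2, n3, n4}

States satisfying s ∧ p: ∅.
States satisfying EF (s ∧ p): ∅.
States satisfying ¬EF (s ∧ p): {n0, n1, n2, n3, n4}.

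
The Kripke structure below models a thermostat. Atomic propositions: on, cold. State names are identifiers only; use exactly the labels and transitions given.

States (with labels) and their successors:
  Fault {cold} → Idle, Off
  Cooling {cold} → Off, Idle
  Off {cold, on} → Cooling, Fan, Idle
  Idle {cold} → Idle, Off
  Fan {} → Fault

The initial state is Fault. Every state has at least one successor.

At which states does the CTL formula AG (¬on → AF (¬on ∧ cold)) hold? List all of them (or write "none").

States satisfying ¬on → AF (¬on ∧ cold): {Fault, Cooling, Off, Idle, Fan}.
States satisfying AG (¬on → AF (¬on ∧ cold)): {Fault, Cooling, Off, Idle, Fan}.

{Fault, Cooling, Off, Idle, Fan}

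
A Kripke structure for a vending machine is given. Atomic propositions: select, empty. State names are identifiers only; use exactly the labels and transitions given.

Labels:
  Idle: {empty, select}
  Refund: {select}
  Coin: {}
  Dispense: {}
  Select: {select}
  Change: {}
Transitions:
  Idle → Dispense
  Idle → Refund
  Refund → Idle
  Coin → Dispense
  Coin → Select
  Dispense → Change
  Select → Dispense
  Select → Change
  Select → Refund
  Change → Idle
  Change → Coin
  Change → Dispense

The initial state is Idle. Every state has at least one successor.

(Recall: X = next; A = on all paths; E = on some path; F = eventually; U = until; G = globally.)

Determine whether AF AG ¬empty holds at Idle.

Does not hold

States satisfying AG ¬empty: ∅.
States satisfying AF AG ¬empty: ∅.
There is a path from Idle along which AG ¬empty never holds.
Idle ∉ Sat(AF AG ¬empty).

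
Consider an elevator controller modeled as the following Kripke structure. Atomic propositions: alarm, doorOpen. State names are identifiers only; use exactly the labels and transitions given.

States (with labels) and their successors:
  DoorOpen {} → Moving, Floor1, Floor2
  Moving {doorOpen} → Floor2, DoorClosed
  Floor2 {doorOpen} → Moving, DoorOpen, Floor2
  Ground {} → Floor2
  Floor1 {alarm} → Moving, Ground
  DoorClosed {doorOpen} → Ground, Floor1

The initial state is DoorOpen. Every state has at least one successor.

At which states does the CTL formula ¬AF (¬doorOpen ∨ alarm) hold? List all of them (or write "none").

States satisfying ¬doorOpen ∨ alarm: {DoorOpen, Ground, Floor1}.
States satisfying AF (¬doorOpen ∨ alarm): {DoorOpen, Ground, Floor1, DoorClosed}.
States satisfying ¬AF (¬doorOpen ∨ alarm): {Moving, Floor2}.

{Moving, Floor2}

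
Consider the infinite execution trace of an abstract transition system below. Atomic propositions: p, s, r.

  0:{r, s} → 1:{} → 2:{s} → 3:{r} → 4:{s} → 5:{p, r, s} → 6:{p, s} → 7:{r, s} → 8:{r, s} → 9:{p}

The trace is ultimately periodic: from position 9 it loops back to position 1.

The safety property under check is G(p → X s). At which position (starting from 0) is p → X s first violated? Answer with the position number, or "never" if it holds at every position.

Check p → X s at each position in order: 0 ✓, 1 ✓, 2 ✓, 3 ✓, 4 ✓, 5 ✓, 6 ✓, 7 ✓, 8 ✓.
At position 9 the labels are {p} and the next position 1 has {}, so p → X s is false there. This is the first violation.

9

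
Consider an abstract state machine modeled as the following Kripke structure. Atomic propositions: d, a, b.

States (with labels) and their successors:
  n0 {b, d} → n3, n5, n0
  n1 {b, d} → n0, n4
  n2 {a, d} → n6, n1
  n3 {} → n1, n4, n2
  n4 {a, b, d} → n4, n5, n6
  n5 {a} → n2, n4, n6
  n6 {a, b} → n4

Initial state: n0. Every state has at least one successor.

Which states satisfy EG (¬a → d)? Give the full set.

States satisfying ¬a → d: {n0, n1, n2, n4, n5, n6}.
States satisfying EG (¬a → d): {n0, n1, n2, n4, n5, n6}.

{n0, n1, n2, n4, n5, n6}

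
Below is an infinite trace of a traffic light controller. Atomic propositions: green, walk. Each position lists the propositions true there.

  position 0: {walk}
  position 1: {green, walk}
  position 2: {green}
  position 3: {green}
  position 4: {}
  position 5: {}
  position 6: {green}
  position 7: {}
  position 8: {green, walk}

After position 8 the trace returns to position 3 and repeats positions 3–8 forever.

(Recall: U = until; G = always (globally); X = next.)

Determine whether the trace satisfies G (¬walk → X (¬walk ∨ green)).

¬walk → X (¬walk ∨ green) holds at every position 0..8, and those are all positions ever visited, so G (¬walk → X (¬walk ∨ green)) holds.
Positions where ¬walk holds: 2, 3, 4, 5, 6, 7.
Check X (¬walk ∨ green) at each: 2→ok, 3→ok, 4→ok, 5→ok, 6→ok, 7→ok.

Yes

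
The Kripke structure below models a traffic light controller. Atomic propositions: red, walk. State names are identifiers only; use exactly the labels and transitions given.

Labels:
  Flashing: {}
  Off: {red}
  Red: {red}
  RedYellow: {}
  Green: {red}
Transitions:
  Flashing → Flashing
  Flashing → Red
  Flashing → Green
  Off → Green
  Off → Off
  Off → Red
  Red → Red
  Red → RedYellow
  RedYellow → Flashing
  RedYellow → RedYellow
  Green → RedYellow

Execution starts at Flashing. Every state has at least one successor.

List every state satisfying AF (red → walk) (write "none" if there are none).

{Flashing, RedYellow, Green}

States satisfying red → walk: {Flashing, RedYellow}.
States satisfying AF (red → walk): {Flashing, RedYellow, Green}.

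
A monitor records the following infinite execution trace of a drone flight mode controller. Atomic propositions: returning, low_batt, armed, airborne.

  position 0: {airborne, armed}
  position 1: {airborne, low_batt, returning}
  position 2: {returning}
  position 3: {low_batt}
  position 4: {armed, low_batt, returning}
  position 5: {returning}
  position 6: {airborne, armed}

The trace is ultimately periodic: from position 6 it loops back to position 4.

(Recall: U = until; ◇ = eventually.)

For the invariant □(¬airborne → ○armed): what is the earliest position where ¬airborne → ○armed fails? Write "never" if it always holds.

Check ¬airborne → ○armed at each position in order: 0 ✓, 1 ✓.
At position 2 the labels are {returning} and the next position 3 has {low_batt}, so ¬airborne → ○armed is false there. This is the first violation.

2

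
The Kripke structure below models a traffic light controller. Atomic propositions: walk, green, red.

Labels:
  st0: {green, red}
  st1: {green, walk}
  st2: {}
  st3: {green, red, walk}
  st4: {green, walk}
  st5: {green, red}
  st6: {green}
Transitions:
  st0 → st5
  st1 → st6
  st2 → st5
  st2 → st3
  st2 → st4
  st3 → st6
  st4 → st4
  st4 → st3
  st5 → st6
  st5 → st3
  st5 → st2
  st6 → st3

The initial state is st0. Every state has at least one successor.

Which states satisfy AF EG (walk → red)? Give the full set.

{st0, st1, st2, st3, st5, st6}

States satisfying EG (walk → red): {st0, st2, st3, st5, st6}.
States satisfying AF EG (walk → red): {st0, st1, st2, st3, st5, st6}.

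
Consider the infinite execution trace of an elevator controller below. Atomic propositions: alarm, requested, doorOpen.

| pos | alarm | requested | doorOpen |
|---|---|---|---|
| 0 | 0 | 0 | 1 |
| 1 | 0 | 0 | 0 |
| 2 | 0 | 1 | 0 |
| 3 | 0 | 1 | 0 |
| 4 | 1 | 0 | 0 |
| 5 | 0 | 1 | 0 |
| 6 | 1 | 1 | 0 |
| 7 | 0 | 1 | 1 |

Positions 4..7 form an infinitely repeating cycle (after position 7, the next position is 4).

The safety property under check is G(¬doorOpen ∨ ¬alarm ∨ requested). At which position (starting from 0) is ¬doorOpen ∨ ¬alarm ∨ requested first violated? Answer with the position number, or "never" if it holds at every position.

¬doorOpen ∨ ¬alarm ∨ requested holds at every position 0..7, and those are all the positions the trace ever visits, so the invariant G(¬doorOpen ∨ ¬alarm ∨ requested) is never violated.

never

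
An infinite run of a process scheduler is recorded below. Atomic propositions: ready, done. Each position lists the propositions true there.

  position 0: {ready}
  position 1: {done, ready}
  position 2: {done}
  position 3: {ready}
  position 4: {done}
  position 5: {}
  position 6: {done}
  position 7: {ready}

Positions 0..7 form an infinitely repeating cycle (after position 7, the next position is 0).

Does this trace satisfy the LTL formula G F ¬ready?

F ¬ready holds at every position 0..7, and those are all positions ever visited, so G F ¬ready holds.

Yes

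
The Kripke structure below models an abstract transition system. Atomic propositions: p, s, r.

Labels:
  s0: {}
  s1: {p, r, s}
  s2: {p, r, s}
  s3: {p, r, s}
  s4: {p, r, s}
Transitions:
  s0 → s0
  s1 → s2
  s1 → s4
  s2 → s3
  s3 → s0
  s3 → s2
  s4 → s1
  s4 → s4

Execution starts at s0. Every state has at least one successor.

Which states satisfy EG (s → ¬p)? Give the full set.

{s0}

States satisfying s → ¬p: {s0}.
States satisfying EG (s → ¬p): {s0}.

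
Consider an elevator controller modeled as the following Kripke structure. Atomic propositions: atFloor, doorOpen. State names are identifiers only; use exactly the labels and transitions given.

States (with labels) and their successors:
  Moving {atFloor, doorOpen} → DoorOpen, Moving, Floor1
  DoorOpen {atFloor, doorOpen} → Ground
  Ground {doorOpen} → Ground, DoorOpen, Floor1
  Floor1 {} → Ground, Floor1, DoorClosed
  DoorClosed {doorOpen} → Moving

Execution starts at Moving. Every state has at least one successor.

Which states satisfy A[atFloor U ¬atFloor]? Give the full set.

{DoorOpen, Ground, Floor1, DoorClosed}

States satisfying atFloor: {Moving, DoorOpen}.
States satisfying ¬atFloor: {Ground, Floor1, DoorClosed}.
States satisfying A[atFloor U ¬atFloor]: {DoorOpen, Ground, Floor1, DoorClosed}.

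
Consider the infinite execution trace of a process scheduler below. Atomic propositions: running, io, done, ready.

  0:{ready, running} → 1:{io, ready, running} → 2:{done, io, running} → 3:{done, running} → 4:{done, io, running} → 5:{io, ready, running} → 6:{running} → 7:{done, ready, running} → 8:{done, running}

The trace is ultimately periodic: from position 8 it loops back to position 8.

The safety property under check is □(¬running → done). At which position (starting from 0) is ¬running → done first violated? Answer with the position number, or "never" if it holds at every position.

¬running → done holds at every position 0..8, and those are all the positions the trace ever visits, so the invariant □(¬running → done) is never violated.

never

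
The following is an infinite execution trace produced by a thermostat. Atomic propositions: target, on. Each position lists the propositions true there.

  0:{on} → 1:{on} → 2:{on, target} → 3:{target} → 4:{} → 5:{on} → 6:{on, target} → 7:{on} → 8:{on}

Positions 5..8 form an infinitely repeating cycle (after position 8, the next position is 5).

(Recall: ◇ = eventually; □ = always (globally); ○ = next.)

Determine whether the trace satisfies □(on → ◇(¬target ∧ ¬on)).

on → ◇(¬target ∧ ¬on) must hold at every position from 0 onward. It fails at position 5, so □(on → ◇(¬target ∧ ¬on)) is false.
Positions where on holds: 0, 1, 2, 5, 6, 7, 8.
Check ◇(¬target ∧ ¬on) at each: 0→ok, 1→ok, 2→ok, 5→fails, 6→fails, 7→fails, 8→fails.

No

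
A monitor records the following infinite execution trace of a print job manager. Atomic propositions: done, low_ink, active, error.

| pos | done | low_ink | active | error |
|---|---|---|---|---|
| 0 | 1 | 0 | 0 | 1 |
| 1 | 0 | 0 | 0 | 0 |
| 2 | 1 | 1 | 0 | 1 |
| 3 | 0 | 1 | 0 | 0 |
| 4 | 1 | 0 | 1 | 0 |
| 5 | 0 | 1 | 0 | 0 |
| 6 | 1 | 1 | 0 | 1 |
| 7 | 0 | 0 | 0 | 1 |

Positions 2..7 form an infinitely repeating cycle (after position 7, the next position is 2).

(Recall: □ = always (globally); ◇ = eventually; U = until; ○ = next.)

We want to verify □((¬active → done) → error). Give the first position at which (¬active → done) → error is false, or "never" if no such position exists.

4

Check (¬active → done) → error at each position in order: 0 ✓, 1 ✓, 2 ✓, 3 ✓.
At position 4 the labels are {active, done}, so (¬active → done) → error is false there. This is the first violation.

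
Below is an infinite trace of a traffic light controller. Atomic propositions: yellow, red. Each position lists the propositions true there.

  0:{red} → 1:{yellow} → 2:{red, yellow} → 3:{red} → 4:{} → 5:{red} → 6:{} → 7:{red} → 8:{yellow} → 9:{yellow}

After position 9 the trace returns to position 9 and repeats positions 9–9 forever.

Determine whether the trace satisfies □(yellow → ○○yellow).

yellow → ○○yellow must hold at every position from 0 onward. It fails at position 1, so □(yellow → ○○yellow) is false.
Positions where yellow holds: 1, 2, 8, 9.
Check ○○yellow at each: 1→fails, 2→fails, 8→ok, 9→ok.

No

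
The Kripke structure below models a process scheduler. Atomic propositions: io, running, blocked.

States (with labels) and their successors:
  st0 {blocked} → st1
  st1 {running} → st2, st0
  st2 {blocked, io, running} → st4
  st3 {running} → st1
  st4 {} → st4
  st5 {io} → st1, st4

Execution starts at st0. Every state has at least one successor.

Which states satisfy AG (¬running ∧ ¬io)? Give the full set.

{st4}

States satisfying ¬running ∧ ¬io: {st0, st4}.
States satisfying AG (¬running ∧ ¬io): {st4}.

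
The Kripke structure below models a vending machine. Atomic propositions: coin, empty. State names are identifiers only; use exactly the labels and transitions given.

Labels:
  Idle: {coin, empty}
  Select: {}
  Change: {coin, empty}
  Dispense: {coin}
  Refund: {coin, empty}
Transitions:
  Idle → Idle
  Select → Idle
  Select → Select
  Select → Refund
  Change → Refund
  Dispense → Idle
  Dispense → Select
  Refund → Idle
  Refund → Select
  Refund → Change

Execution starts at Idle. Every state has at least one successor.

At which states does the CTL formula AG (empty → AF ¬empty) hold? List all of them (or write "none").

none

States satisfying empty → AF ¬empty: {Select, Dispense}.
States satisfying AG (empty → AF ¬empty): ∅.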